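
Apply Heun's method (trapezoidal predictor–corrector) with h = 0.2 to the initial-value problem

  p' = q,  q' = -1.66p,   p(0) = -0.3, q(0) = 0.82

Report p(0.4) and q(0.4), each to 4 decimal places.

Heun on (p,q): k1 = f(s_n, state_n); k2 = f(s_n + h, state_n + h·k1); state_{n+1} = state_n + (h/2)·(k1 + k2).
0.000000: (-0.300000, 0.820000)
  k1 = (0.820000, 0.498000)
  predictor → (-0.136000, 0.919600)
  k2 = (0.919600, 0.225760)
  → (-0.126040, 0.892376)
0.200000: (-0.126040, 0.892376)
  k1 = (0.892376, 0.209226)
  predictor → (0.052435, 0.934221)
  k2 = (0.934221, -0.087042)
  → (0.056620, 0.904594)
(p(0.4), q(0.4)) ≈ (0.0566, 0.9046)

0.0566, 0.9046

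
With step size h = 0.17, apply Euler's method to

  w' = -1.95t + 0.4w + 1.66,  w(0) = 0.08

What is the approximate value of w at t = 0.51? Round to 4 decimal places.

Euler: w_{n+1} = w_n + h·f(t_n, w_n).
t=0.000000, w=0.080000: f=1.692000 → w ← 0.080000 + 0.17·1.692000 = 0.367640
t=0.170000, w=0.367640: f=1.475556 → w ← 0.367640 + 0.17·1.475556 = 0.618485
t=0.340000, w=0.618485: f=1.244394 → w ← 0.618485 + 0.17·1.244394 = 0.830031
w(0.51) ≈ 0.8300

0.8300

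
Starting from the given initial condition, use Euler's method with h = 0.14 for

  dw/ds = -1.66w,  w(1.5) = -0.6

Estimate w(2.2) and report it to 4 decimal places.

-0.1599

Euler: w_{n+1} = w_n + h·f(s_n, w_n).
s=1.500000, w=-0.600000: f=0.996000 → w ← -0.600000 + 0.14·0.996000 = -0.460560
s=1.640000, w=-0.460560: f=0.764530 → w ← -0.460560 + 0.14·0.764530 = -0.353526
s=1.780000, w=-0.353526: f=0.586853 → w ← -0.353526 + 0.14·0.586853 = -0.271366
s=1.920000, w=-0.271366: f=0.450468 → w ← -0.271366 + 0.14·0.450468 = -0.208301
s=2.060000, w=-0.208301: f=0.345779 → w ← -0.208301 + 0.14·0.345779 = -0.159892
w(2.2) ≈ -0.1599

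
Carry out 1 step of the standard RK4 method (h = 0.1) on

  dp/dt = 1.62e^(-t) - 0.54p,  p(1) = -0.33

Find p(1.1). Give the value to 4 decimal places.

RK4: k1 = f(t_n, p_n); k2 = f(t_n + h/2, p_n + (h/2)·k1); k3 = f(t_n + h/2, p_n + (h/2)·k2); k4 = f(t_n + h, p_n + h·k3); p_{n+1} = p_n + (h/6)·(k1 + 2k2 + 2k3 + k4).
t=1.000000, p=-0.330000:
  k1 = f(1.000000, -0.330000) = 0.774165
  k2 = f(1.050000, -0.291292) = 0.724197
  k3 = f(1.050000, -0.293790) = 0.725546
  k4 = f(1.100000, -0.257445) = 0.678272
  p ← -0.330000 + (0.1/6)·(k1 + 2k2 + 2k3 + k4) = -0.257468
p(1.1) ≈ -0.2575

-0.2575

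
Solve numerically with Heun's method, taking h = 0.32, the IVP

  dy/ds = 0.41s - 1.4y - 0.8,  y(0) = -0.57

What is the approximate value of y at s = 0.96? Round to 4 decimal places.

-0.4410

Heun: k1 = f(s_n, y_n); k2 = f(s_n + h, y_n + h·k1); y_{n+1} = y_n + (h/2)·(k1 + k2).
s=0.000000, y=-0.570000:
  k1 = f(0.000000, -0.570000) = -0.002000
  k2 = f(0.320000, -0.570640) = 0.130096
  y ← -0.570000 + (0.32/2)·(-0.002000 + 0.130096) = -0.549505
s=0.320000, y=-0.549505:
  k1 = f(0.320000, -0.549505) = 0.100506
  k2 = f(0.640000, -0.517343) = 0.186680
  y ← -0.549505 + (0.32/2)·(0.100506 + 0.186680) = -0.503555
s=0.640000, y=-0.503555:
  k1 = f(0.640000, -0.503555) = 0.167377
  k2 = f(0.960000, -0.449994) = 0.223592
  y ← -0.503555 + (0.32/2)·(0.167377 + 0.223592) = -0.441000
y(0.96) ≈ -0.4410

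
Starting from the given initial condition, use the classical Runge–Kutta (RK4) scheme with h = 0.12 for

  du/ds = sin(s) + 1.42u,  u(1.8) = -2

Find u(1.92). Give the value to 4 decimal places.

RK4: k1 = f(s_n, u_n); k2 = f(s_n + h/2, u_n + (h/2)·k1); k3 = f(s_n + h/2, u_n + (h/2)·k2); k4 = f(s_n + h, u_n + h·k3); u_{n+1} = u_n + (h/6)·(k1 + 2k2 + 2k3 + k4).
s=1.800000, u=-2.000000:
  k1 = f(1.800000, -2.000000) = -1.866152
  k2 = f(1.860000, -2.111969) = -2.040525
  k3 = f(1.860000, -2.122431) = -2.055381
  k4 = f(1.920000, -2.246646) = -2.250592
  u ← -2.000000 + (0.12/6)·(k1 + 2k2 + 2k3 + k4) = -2.246171
u(1.92) ≈ -2.2462

-2.2462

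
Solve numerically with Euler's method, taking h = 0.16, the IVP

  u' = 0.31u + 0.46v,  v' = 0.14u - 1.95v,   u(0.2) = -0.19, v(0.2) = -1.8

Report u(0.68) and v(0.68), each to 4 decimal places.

Euler on (u,v): u_{n+1} = u_n + h·u', v_{n+1} = v_n + h·v'.
0.200000: (-0.190000, -1.800000); f=(-0.886900, 3.483400) → (-0.331904, -1.242656)
0.360000: (-0.331904, -1.242656); f=(-0.674512, 2.376713) → (-0.439826, -0.862382)
0.520000: (-0.439826, -0.862382); f=(-0.533042, 1.620069) → (-0.525113, -0.603171)
(u(0.68), v(0.68)) ≈ (-0.5251, -0.6032)

-0.5251, -0.6032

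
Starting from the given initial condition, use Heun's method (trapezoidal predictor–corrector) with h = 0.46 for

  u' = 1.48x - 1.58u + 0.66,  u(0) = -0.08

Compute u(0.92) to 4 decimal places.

Heun: k1 = f(x_n, u_n); k2 = f(x_n + h, u_n + h·k1); u_{n+1} = u_n + (h/2)·(k1 + k2).
x=0.000000, u=-0.080000:
  k1 = f(0.000000, -0.080000) = 0.786400
  k2 = f(0.460000, 0.281744) = 0.895644
  u ← -0.080000 + (0.46/2)·(0.786400 + 0.895644) = 0.306870
x=0.460000, u=0.306870:
  k1 = f(0.460000, 0.306870) = 0.855945
  k2 = f(0.920000, 0.700605) = 0.914644
  u ← 0.306870 + (0.46/2)·(0.855945 + 0.914644) = 0.714106
u(0.92) ≈ 0.7141

0.7141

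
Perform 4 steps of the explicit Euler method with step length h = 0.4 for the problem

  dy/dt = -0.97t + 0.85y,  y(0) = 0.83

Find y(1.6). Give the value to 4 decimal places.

Euler: y_{n+1} = y_n + h·f(t_n, y_n).
t=0.000000, y=0.830000: f=0.705500 → y ← 0.830000 + 0.4·0.705500 = 1.112200
t=0.400000, y=1.112200: f=0.557370 → y ← 1.112200 + 0.4·0.557370 = 1.335148
t=0.800000, y=1.335148: f=0.358876 → y ← 1.335148 + 0.4·0.358876 = 1.478698
t=1.200000, y=1.478698: f=0.092894 → y ← 1.478698 + 0.4·0.092894 = 1.515856
y(1.6) ≈ 1.5159

1.5159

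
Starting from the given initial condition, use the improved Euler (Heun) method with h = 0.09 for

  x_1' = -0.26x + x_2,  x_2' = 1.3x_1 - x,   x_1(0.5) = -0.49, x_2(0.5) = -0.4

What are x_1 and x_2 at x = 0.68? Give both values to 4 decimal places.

Heun on (x_1,x_2): k1 = f(x_n, state_n); k2 = f(x_n + h, state_n + h·k1); state_{n+1} = state_n + (h/2)·(k1 + k2).
0.500000: (-0.490000, -0.400000)
  k1 = (-0.530000, -1.137000)
  predictor → (-0.537700, -0.502330)
  k2 = (-0.655730, -1.289010)
  → (-0.543358, -0.509170)
0.590000: (-0.543358, -0.509170)
  k1 = (-0.662570, -1.296365)
  predictor → (-0.602989, -0.625843)
  k2 = (-0.802643, -1.463886)
  → (-0.609292, -0.633382)
(x_1(0.68), x_2(0.68)) ≈ (-0.6093, -0.6334)

-0.6093, -0.6334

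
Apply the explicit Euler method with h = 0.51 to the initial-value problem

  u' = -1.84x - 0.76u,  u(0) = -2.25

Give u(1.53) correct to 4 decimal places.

-1.7670

Euler: u_{n+1} = u_n + h·f(x_n, u_n).
x=0.000000, u=-2.250000: f=1.710000 → u ← -2.250000 + 0.51·1.710000 = -1.377900
x=0.510000, u=-1.377900: f=0.108804 → u ← -1.377900 + 0.51·0.108804 = -1.322410
x=1.020000, u=-1.322410: f=-0.871768 → u ← -1.322410 + 0.51·(-0.871768) = -1.767012
u(1.53) ≈ -1.7670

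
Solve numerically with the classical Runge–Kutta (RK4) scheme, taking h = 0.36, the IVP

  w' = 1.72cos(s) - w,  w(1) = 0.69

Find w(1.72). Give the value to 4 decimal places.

0.4799

RK4: k1 = f(s_n, w_n); k2 = f(s_n + h/2, w_n + (h/2)·k1); k3 = f(s_n + h/2, w_n + (h/2)·k2); k4 = f(s_n + h, w_n + h·k3); w_{n+1} = w_n + (h/6)·(k1 + 2k2 + 2k3 + k4).
s=1.000000, w=0.690000:
  k1 = f(1.000000, 0.690000) = 0.239320
  k2 = f(1.180000, 0.733078) = -0.077887
  k3 = f(1.180000, 0.675980) = -0.020790
  k4 = f(1.360000, 0.682516) = -0.322625
  w ← 0.690000 + (0.36/6)·(k1 + 2k2 + 2k3 + k4) = 0.673160
s=1.360000, w=0.673160:
  k1 = f(1.360000, 0.673160) = -0.313270
  k2 = f(1.540000, 0.616772) = -0.563811
  k3 = f(1.540000, 0.571675) = -0.518713
  k4 = f(1.720000, 0.486424) = -0.742103
  w ← 0.673160 + (0.36/6)·(k1 + 2k2 + 2k3 + k4) = 0.479935
w(1.72) ≈ 0.4799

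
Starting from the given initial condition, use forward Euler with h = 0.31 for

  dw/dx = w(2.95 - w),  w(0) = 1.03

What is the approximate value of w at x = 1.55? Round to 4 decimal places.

2.9476

Euler: w_{n+1} = w_n + h·f(x_n, w_n).
x=0.000000, w=1.030000: f=1.977600 → w ← 1.030000 + 0.31·1.977600 = 1.643056
x=0.310000, w=1.643056: f=2.147382 → w ← 1.643056 + 0.31·2.147382 = 2.308744
x=0.620000, w=2.308744: f=1.480495 → w ← 2.308744 + 0.31·1.480495 = 2.767698
x=0.930000, w=2.767698: f=0.504557 → w ← 2.767698 + 0.31·0.504557 = 2.924111
x=1.240000, w=2.924111: f=0.075703 → w ← 2.924111 + 0.31·0.075703 = 2.947579
w(1.55) ≈ 2.9476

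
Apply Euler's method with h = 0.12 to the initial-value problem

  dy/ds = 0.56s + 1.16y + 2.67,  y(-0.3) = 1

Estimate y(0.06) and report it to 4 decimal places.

Euler: y_{n+1} = y_n + h·f(s_n, y_n).
s=-0.300000, y=1.000000: f=3.662000 → y ← 1.000000 + 0.12·3.662000 = 1.439440
s=-0.180000, y=1.439440: f=4.238950 → y ← 1.439440 + 0.12·4.238950 = 1.948114
s=-0.060000, y=1.948114: f=4.896212 → y ← 1.948114 + 0.12·4.896212 = 2.535660
y(0.06) ≈ 2.5357

2.5357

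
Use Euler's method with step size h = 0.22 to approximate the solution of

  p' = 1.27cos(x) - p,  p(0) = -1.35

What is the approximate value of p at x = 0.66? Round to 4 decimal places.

-0.0052

Euler: p_{n+1} = p_n + h·f(x_n, p_n).
x=0.000000, p=-1.350000: f=2.620000 → p ← -1.350000 + 0.22·2.620000 = -0.773600
x=0.220000, p=-0.773600: f=2.012990 → p ← -0.773600 + 0.22·2.012990 = -0.330742
x=0.440000, p=-0.330742: f=1.479777 → p ← -0.330742 + 0.22·1.479777 = -0.005191
p(0.66) ≈ -0.0052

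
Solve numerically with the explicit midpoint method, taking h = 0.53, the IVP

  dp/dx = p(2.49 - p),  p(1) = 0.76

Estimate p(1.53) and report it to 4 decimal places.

Midpoint: k1 = f(x_n, p_n); k2 = f(x_n + h/2, p_n + (h/2)·k1); p_{n+1} = p_n + h·k2.
x=1.000000, p=0.760000:
  k1 = f(1.000000, 0.760000) = 1.314800
  k2 = f(1.265000, 1.108422) = 1.531371
  p ← 0.760000 + 0.53·1.531371 = 1.571627
p(1.53) ≈ 1.5716

1.5716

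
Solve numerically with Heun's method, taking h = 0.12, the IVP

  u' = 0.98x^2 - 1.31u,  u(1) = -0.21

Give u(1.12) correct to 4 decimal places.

-0.0563

Heun: k1 = f(x_n, u_n); k2 = f(x_n + h, u_n + h·k1); u_{n+1} = u_n + (h/2)·(k1 + k2).
x=1.000000, u=-0.210000:
  k1 = f(1.000000, -0.210000) = 1.255100
  k2 = f(1.120000, -0.059388) = 1.307110
  u ← -0.210000 + (0.12/2)·(1.255100 + 1.307110) = -0.056267
u(1.12) ≈ -0.0563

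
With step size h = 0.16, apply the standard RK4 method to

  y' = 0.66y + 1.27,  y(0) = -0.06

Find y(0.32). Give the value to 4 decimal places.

0.3784

RK4: k1 = f(x_n, y_n); k2 = f(x_n + h/2, y_n + (h/2)·k1); k3 = f(x_n + h/2, y_n + (h/2)·k2); k4 = f(x_n + h, y_n + h·k3); y_{n+1} = y_n + (h/6)·(k1 + 2k2 + 2k3 + k4).
x=0.000000, y=-0.060000:
  k1 = f(0.000000, -0.060000) = 1.230400
  k2 = f(0.080000, 0.038432) = 1.295365
  k3 = f(0.080000, 0.043629) = 1.298795
  k4 = f(0.160000, 0.147807) = 1.367553
  y ← -0.060000 + (0.16/6)·(k1 + 2k2 + 2k3 + k4) = 0.147634
x=0.160000, y=0.147634:
  k1 = f(0.160000, 0.147634) = 1.367438
  k2 = f(0.240000, 0.257029) = 1.439639
  k3 = f(0.240000, 0.262805) = 1.443451
  k4 = f(0.320000, 0.378586) = 1.519867
  y ← 0.147634 + (0.16/6)·(k1 + 2k2 + 2k3 + k4) = 0.378394
y(0.32) ≈ 0.3784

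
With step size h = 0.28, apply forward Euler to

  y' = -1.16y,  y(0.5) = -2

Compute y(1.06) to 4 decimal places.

Euler: y_{n+1} = y_n + h·f(t_n, y_n).
t=0.500000, y=-2.000000: f=2.320000 → y ← -2.000000 + 0.28·2.320000 = -1.350400
t=0.780000, y=-1.350400: f=1.566464 → y ← -1.350400 + 0.28·1.566464 = -0.911790
y(1.06) ≈ -0.9118

-0.9118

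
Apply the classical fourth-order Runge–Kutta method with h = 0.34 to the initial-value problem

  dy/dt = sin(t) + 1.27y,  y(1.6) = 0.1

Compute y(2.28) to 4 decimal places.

RK4: k1 = f(t_n, y_n); k2 = f(t_n + h/2, y_n + (h/2)·k1); k3 = f(t_n + h/2, y_n + (h/2)·k2); k4 = f(t_n + h, y_n + h·k3); y_{n+1} = y_n + (h/6)·(k1 + 2k2 + 2k3 + k4).
t=1.600000, y=0.100000:
  k1 = f(1.600000, 0.100000) = 1.126574
  k2 = f(1.770000, 0.291518) = 1.350452
  k3 = f(1.770000, 0.329577) = 1.398787
  k4 = f(1.940000, 0.575588) = 1.663611
  y ← 0.100000 + (0.34/6)·(k1 + 2k2 + 2k3 + k4) = 0.569691
t=1.940000, y=0.569691:
  k1 = f(1.940000, 0.569691) = 1.656122
  k2 = f(2.110000, 0.851232) = 1.939182
  k3 = f(2.110000, 0.899352) = 2.000295
  k4 = f(2.280000, 1.249791) = 2.346115
  y ← 0.569691 + (0.34/6)·(k1 + 2k2 + 2k3 + k4) = 1.242958
y(2.28) ≈ 1.2430

1.2430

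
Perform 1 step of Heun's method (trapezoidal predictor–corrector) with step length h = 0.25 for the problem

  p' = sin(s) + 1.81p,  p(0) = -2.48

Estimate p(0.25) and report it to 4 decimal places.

Heun: k1 = f(s_n, p_n); k2 = f(s_n + h, p_n + h·k1); p_{n+1} = p_n + (h/2)·(k1 + k2).
s=0.000000, p=-2.480000:
  k1 = f(0.000000, -2.480000) = -4.488800
  k2 = f(0.250000, -3.602200) = -6.272578
  p ← -2.480000 + (0.25/2)·(-4.488800 + (-6.272578)) = -3.825172
p(0.25) ≈ -3.8252

-3.8252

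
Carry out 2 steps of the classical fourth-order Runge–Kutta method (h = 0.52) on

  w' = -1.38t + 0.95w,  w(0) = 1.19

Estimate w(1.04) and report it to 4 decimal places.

RK4: k1 = f(t_n, w_n); k2 = f(t_n + h/2, w_n + (h/2)·k1); k3 = f(t_n + h/2, w_n + (h/2)·k2); k4 = f(t_n + h, w_n + h·k3); w_{n+1} = w_n + (h/6)·(k1 + 2k2 + 2k3 + k4).
t=0.000000, w=1.190000:
  k1 = f(0.000000, 1.190000) = 1.130500
  k2 = f(0.260000, 1.483930) = 1.050933
  k3 = f(0.260000, 1.463243) = 1.031281
  k4 = f(0.520000, 1.726266) = 0.922353
  w ← 1.190000 + (0.52/6)·(k1 + 2k2 + 2k3 + k4) = 1.728831
t=0.520000, w=1.728831:
  k1 = f(0.520000, 1.728831) = 0.924789
  k2 = f(0.780000, 1.969276) = 0.794412
  k3 = f(0.780000, 1.935378) = 0.762209
  k4 = f(1.040000, 2.125180) = 0.583721
  w ← 1.728831 + (0.52/6)·(k1 + 2k2 + 2k3 + k4) = 2.129383
w(1.04) ≈ 2.1294

2.1294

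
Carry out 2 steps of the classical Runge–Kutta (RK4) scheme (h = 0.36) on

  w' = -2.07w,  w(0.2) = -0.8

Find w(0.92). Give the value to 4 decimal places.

RK4: k1 = f(t_n, w_n); k2 = f(t_n + h/2, w_n + (h/2)·k1); k3 = f(t_n + h/2, w_n + (h/2)·k2); k4 = f(t_n + h, w_n + h·k3); w_{n+1} = w_n + (h/6)·(k1 + 2k2 + 2k3 + k4).
t=0.200000, w=-0.800000:
  k1 = f(0.200000, -0.800000) = 1.656000
  k2 = f(0.380000, -0.501920) = 1.038974
  k3 = f(0.380000, -0.612985) = 1.268878
  k4 = f(0.560000, -0.343204) = 0.710432
  w ← -0.800000 + (0.36/6)·(k1 + 2k2 + 2k3 + k4) = -0.381072
t=0.560000, w=-0.381072:
  k1 = f(0.560000, -0.381072) = 0.788819
  k2 = f(0.740000, -0.239084) = 0.494905
  k3 = f(0.740000, -0.291989) = 0.604417
  k4 = f(0.920000, -0.163482) = 0.338407
  w ← -0.381072 + (0.36/6)·(k1 + 2k2 + 2k3 + k4) = -0.181520
w(0.92) ≈ -0.1815

-0.1815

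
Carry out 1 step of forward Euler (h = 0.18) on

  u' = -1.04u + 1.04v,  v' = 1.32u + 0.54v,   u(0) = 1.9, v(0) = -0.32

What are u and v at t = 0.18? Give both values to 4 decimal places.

Euler on (u,v): u_{n+1} = u_n + h·u', v_{n+1} = v_n + h·v'.
0.000000: (1.900000, -0.320000); f=(-2.308800, 2.335200) → (1.484416, 0.100336)
(u(0.18), v(0.18)) ≈ (1.4844, 0.1003)

1.4844, 0.1003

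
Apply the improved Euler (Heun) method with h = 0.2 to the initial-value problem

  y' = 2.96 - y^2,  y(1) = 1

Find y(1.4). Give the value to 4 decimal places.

1.4805

Heun: k1 = f(t_n, y_n); k2 = f(t_n + h, y_n + h·k1); y_{n+1} = y_n + (h/2)·(k1 + k2).
t=1.000000, y=1.000000:
  k1 = f(1.000000, 1.000000) = 1.960000
  k2 = f(1.200000, 1.392000) = 1.022336
  y ← 1.000000 + (0.2/2)·(1.960000 + 1.022336) = 1.298234
t=1.200000, y=1.298234:
  k1 = f(1.200000, 1.298234) = 1.274590
  k2 = f(1.400000, 1.553152) = 0.547720
  y ← 1.298234 + (0.2/2)·(1.274590 + 0.547720) = 1.480465
y(1.4) ≈ 1.4805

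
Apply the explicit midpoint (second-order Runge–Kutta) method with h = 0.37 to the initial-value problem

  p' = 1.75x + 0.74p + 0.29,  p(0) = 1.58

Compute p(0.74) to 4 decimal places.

3.5479

Midpoint: k1 = f(x_n, p_n); k2 = f(x_n + h/2, p_n + (h/2)·k1); p_{n+1} = p_n + h·k2.
x=0.000000, p=1.580000:
  k1 = f(0.000000, 1.580000) = 1.459200
  k2 = f(0.185000, 1.849952) = 1.982714
  p ← 1.580000 + 0.37·1.982714 = 2.313604
x=0.370000, p=2.313604:
  k1 = f(0.370000, 2.313604) = 2.649567
  k2 = f(0.555000, 2.803774) = 3.336043
  p ← 2.313604 + 0.37·3.336043 = 3.547940
p(0.74) ≈ 3.5479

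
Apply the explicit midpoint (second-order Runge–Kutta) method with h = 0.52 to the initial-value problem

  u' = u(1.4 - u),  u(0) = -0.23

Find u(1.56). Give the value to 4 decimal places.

-6.3476

Midpoint: k1 = f(x_n, u_n); k2 = f(x_n + h/2, u_n + (h/2)·k1); u_{n+1} = u_n + h·k2.
x=0.000000, u=-0.230000:
  k1 = f(0.000000, -0.230000) = -0.374900
  k2 = f(0.260000, -0.327474) = -0.565703
  u ← -0.230000 + 0.52·(-0.565703) = -0.524165
x=0.520000, u=-0.524165:
  k1 = f(0.520000, -0.524165) = -1.008581
  k2 = f(0.780000, -0.786397) = -1.719375
  u ← -0.524165 + 0.52·(-1.719375) = -1.418240
x=1.040000, u=-1.418240:
  k1 = f(1.040000, -1.418240) = -3.996942
  k2 = f(1.300000, -2.457445) = -9.479460
  u ← -1.418240 + 0.52·(-9.479460) = -6.347560
u(1.56) ≈ -6.3476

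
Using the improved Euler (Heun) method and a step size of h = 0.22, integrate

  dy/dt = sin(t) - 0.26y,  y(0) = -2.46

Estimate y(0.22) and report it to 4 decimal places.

Heun: k1 = f(t_n, y_n); k2 = f(t_n + h, y_n + h·k1); y_{n+1} = y_n + (h/2)·(k1 + k2).
t=0.000000, y=-2.460000:
  k1 = f(0.000000, -2.460000) = 0.639600
  k2 = f(0.220000, -2.319288) = 0.821245
  y ← -2.460000 + (0.22/2)·(0.639600 + 0.821245) = -2.299307
y(0.22) ≈ -2.2993

-2.2993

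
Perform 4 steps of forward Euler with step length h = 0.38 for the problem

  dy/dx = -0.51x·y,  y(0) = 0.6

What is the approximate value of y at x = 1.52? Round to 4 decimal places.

Euler: y_{n+1} = y_n + h·f(x_n, y_n).
x=0.000000, y=0.600000: f=0.000000 → y ← 0.600000 + 0.38·0.000000 = 0.600000
x=0.380000, y=0.600000: f=-0.116280 → y ← 0.600000 + 0.38·(-0.116280) = 0.555814
x=0.760000, y=0.555814: f=-0.215433 → y ← 0.555814 + 0.38·(-0.215433) = 0.473949
x=1.140000, y=0.473949: f=-0.275554 → y ← 0.473949 + 0.38·(-0.275554) = 0.369238
y(1.52) ≈ 0.3692

0.3692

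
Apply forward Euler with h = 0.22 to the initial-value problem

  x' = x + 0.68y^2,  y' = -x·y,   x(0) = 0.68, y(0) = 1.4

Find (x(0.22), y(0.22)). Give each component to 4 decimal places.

Euler on (x,y): x_{n+1} = x_n + h·x', y_{n+1} = y_n + h·y'.
0.000000: (0.680000, 1.400000); f=(2.012800, -0.952000) → (1.122816, 1.190560)
(x(0.22), y(0.22)) ≈ (1.1228, 1.1906)

1.1228, 1.1906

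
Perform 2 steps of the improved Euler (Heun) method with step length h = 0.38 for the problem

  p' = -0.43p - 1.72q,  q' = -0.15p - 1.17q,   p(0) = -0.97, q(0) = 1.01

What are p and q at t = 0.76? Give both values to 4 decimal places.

Heun on (p,q): k1 = f(t_n, state_n); k2 = f(t_n + h, state_n + h·k1); state_{n+1} = state_n + (h/2)·(k1 + k2).
0.000000: (-0.970000, 1.010000)
  k1 = (-1.320100, -1.036200)
  predictor → (-1.471638, 0.616244)
  k2 = (-0.427135, -0.500260)
  → (-1.301975, 0.718073)
0.380000: (-1.301975, 0.718073)
  k1 = (-0.675236, -0.644849)
  predictor → (-1.558564, 0.473030)
  k2 = (-0.143429, -0.319661)
  → (-1.457521, 0.534816)
(p(0.76), q(0.76)) ≈ (-1.4575, 0.5348)

-1.4575, 0.5348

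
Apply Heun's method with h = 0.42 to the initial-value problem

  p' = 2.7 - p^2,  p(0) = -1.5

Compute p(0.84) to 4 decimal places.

-0.4617

Heun: k1 = f(t_n, p_n); k2 = f(t_n + h, p_n + h·k1); p_{n+1} = p_n + (h/2)·(k1 + k2).
t=0.000000, p=-1.500000:
  k1 = f(0.000000, -1.500000) = 0.450000
  k2 = f(0.420000, -1.311000) = 0.981279
  p ← -1.500000 + (0.42/2)·(0.450000 + 0.981279) = -1.199431
t=0.420000, p=-1.199431:
  k1 = f(0.420000, -1.199431) = 1.261364
  k2 = f(0.840000, -0.669658) = 2.251558
  p ← -1.199431 + (0.42/2)·(1.261364 + 2.251558) = -0.461718
p(0.84) ≈ -0.4617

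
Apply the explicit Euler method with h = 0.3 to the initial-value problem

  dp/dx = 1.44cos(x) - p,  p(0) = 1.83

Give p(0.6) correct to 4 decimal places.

1.6118

Euler: p_{n+1} = p_n + h·f(x_n, p_n).
x=0.000000, p=1.830000: f=-0.390000 → p ← 1.830000 + 0.3·(-0.390000) = 1.713000
x=0.300000, p=1.713000: f=-0.337315 → p ← 1.713000 + 0.3·(-0.337315) = 1.611805
p(0.6) ≈ 1.6118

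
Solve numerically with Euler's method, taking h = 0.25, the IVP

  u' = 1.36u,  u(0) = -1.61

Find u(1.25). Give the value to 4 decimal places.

-6.9558

Euler: u_{n+1} = u_n + h·f(x_n, u_n).
x=0.000000, u=-1.610000: f=-2.189600 → u ← -1.610000 + 0.25·(-2.189600) = -2.157400
x=0.250000, u=-2.157400: f=-2.934064 → u ← -2.157400 + 0.25·(-2.934064) = -2.890916
x=0.500000, u=-2.890916: f=-3.931646 → u ← -2.890916 + 0.25·(-3.931646) = -3.873827
x=0.750000, u=-3.873827: f=-5.268405 → u ← -3.873827 + 0.25·(-5.268405) = -5.190929
x=1.000000, u=-5.190929: f=-7.059663 → u ← -5.190929 + 0.25·(-7.059663) = -6.955845
u(1.25) ≈ -6.9558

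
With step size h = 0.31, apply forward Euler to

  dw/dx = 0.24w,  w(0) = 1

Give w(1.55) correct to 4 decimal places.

1.4316

Euler: w_{n+1} = w_n + h·f(x_n, w_n).
x=0.000000, w=1.000000: f=0.240000 → w ← 1.000000 + 0.31·0.240000 = 1.074400
x=0.310000, w=1.074400: f=0.257856 → w ← 1.074400 + 0.31·0.257856 = 1.154335
x=0.620000, w=1.154335: f=0.277040 → w ← 1.154335 + 0.31·0.277040 = 1.240218
x=0.930000, w=1.240218: f=0.297652 → w ← 1.240218 + 0.31·0.297652 = 1.332490
x=1.240000, w=1.332490: f=0.319798 → w ← 1.332490 + 0.31·0.319798 = 1.431627
w(1.55) ≈ 1.4316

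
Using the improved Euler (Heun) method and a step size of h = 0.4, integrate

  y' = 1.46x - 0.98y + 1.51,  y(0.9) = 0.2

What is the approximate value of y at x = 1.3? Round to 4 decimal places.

Heun: k1 = f(x_n, y_n); k2 = f(x_n + h, y_n + h·k1); y_{n+1} = y_n + (h/2)·(k1 + k2).
x=0.900000, y=0.200000:
  k1 = f(0.900000, 0.200000) = 2.628000
  k2 = f(1.300000, 1.251200) = 2.181824
  y ← 0.200000 + (0.4/2)·(2.628000 + 2.181824) = 1.161965
y(1.3) ≈ 1.1620

1.1620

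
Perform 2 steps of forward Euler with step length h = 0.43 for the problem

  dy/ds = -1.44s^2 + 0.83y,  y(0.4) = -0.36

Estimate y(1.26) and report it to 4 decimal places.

Euler: y_{n+1} = y_n + h·f(s_n, y_n).
s=0.400000, y=-0.360000: f=-0.529200 → y ← -0.360000 + 0.43·(-0.529200) = -0.587556
s=0.830000, y=-0.587556: f=-1.479687 → y ← -0.587556 + 0.43·(-1.479687) = -1.223822
y(1.26) ≈ -1.2238

-1.2238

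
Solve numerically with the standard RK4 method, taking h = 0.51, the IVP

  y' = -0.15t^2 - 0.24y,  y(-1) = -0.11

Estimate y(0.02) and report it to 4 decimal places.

-0.1277

RK4: k1 = f(t_n, y_n); k2 = f(t_n + h/2, y_n + (h/2)·k1); k3 = f(t_n + h/2, y_n + (h/2)·k2); k4 = f(t_n + h, y_n + h·k3); y_{n+1} = y_n + (h/6)·(k1 + 2k2 + 2k3 + k4).
t=-1.000000, y=-0.110000:
  k1 = f(-1.000000, -0.110000) = -0.123600
  k2 = f(-0.745000, -0.141518) = -0.049289
  k3 = f(-0.745000, -0.122569) = -0.053837
  k4 = f(-0.490000, -0.137457) = -0.003025
  y ← -0.110000 + (0.51/6)·(k1 + 2k2 + 2k3 + k4) = -0.138295
t=-0.490000, y=-0.138295:
  k1 = f(-0.490000, -0.138295) = -0.002824
  k2 = f(-0.235000, -0.139015) = 0.025080
  k3 = f(-0.235000, -0.131899) = 0.023372
  k4 = f(0.020000, -0.126375) = 0.030270
  y ← -0.138295 + (0.51/6)·(k1 + 2k2 + 2k3 + k4) = -0.127725
y(0.02) ≈ -0.1277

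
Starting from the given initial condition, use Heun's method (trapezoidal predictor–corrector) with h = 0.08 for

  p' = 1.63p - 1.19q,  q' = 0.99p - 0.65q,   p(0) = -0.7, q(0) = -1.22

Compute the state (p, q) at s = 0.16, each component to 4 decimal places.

-0.6451, -1.2008

Heun on (p,q): k1 = f(s_n, state_n); k2 = f(s_n + h, state_n + h·k1); state_{n+1} = state_n + (h/2)·(k1 + k2).
0.000000: (-0.700000, -1.220000)
  k1 = (0.310800, 0.100000)
  predictor → (-0.675136, -1.212000)
  k2 = (0.341808, 0.119415)
  → (-0.673896, -1.211223)
0.080000: (-0.673896, -1.211223)
  k1 = (0.342906, 0.120138)
  predictor → (-0.646463, -1.201612)
  k2 = (0.376184, 0.141049)
  → (-0.645132, -1.200776)
(p(0.16), q(0.16)) ≈ (-0.6451, -1.2008)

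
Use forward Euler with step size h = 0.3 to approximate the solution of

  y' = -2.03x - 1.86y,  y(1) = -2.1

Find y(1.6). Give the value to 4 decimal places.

-1.4711

Euler: y_{n+1} = y_n + h·f(x_n, y_n).
x=1.000000, y=-2.100000: f=1.876000 → y ← -2.100000 + 0.3·1.876000 = -1.537200
x=1.300000, y=-1.537200: f=0.220192 → y ← -1.537200 + 0.3·0.220192 = -1.471142
y(1.6) ≈ -1.4711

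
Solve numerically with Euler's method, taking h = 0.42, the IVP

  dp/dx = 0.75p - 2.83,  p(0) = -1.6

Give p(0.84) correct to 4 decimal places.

Euler: p_{n+1} = p_n + h·f(x_n, p_n).
x=0.000000, p=-1.600000: f=-4.030000 → p ← -1.600000 + 0.42·(-4.030000) = -3.292600
x=0.420000, p=-3.292600: f=-5.299450 → p ← -3.292600 + 0.42·(-5.299450) = -5.518369
p(0.84) ≈ -5.5184

-5.5184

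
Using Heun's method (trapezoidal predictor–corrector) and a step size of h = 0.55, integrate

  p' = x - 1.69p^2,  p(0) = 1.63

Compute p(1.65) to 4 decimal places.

Heun: k1 = f(x_n, p_n); k2 = f(x_n + h, p_n + h·k1); p_{n+1} = p_n + (h/2)·(k1 + k2).
x=0.000000, p=1.630000:
  k1 = f(0.000000, 1.630000) = -4.490161
  k2 = f(0.550000, -0.839589) = -0.641296
  p ← 1.630000 + (0.55/2)·(-4.490161 + (-0.641296)) = 0.218849
x=0.550000, p=0.218849:
  k1 = f(0.550000, 0.218849) = 0.469057
  k2 = f(1.100000, 0.476831) = 0.715749
  p ← 0.218849 + (0.55/2)·(0.469057 + 0.715749) = 0.544671
x=1.100000, p=0.544671:
  k1 = f(1.100000, 0.544671) = 0.598634
  k2 = f(1.650000, 0.873919) = 0.359287
  p ← 0.544671 + (0.55/2)·(0.598634 + 0.359287) = 0.808099
p(1.65) ≈ 0.8081

0.8081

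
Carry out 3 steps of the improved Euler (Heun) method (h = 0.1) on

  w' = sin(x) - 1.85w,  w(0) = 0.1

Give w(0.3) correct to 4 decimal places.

0.0956

Heun: k1 = f(x_n, w_n); k2 = f(x_n + h, w_n + h·k1); w_{n+1} = w_n + (h/2)·(k1 + k2).
x=0.000000, w=0.100000:
  k1 = f(0.000000, 0.100000) = -0.185000
  k2 = f(0.100000, 0.081500) = -0.050942
  w ← 0.100000 + (0.1/2)·(-0.185000 + (-0.050942)) = 0.088203
x=0.100000, w=0.088203:
  k1 = f(0.100000, 0.088203) = -0.063342
  k2 = f(0.200000, 0.081869) = 0.047212
  w ← 0.088203 + (0.1/2)·(-0.063342 + 0.047212) = 0.087396
x=0.200000, w=0.087396:
  k1 = f(0.200000, 0.087396) = 0.036986
  k2 = f(0.300000, 0.091095) = 0.126994
  w ← 0.087396 + (0.1/2)·(0.036986 + 0.126994) = 0.095595
w(0.3) ≈ 0.0956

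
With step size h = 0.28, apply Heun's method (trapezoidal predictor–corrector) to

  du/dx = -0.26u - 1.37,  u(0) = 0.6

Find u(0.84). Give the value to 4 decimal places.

-0.5506

Heun: k1 = f(x_n, u_n); k2 = f(x_n + h, u_n + h·k1); u_{n+1} = u_n + (h/2)·(k1 + k2).
x=0.000000, u=0.600000:
  k1 = f(0.000000, 0.600000) = -1.526000
  k2 = f(0.280000, 0.172720) = -1.414907
  u ← 0.600000 + (0.28/2)·(-1.526000 + (-1.414907)) = 0.188273
x=0.280000, u=0.188273:
  k1 = f(0.280000, 0.188273) = -1.418951
  k2 = f(0.560000, -0.209033) = -1.315651
  u ← 0.188273 + (0.28/2)·(-1.418951 + (-1.315651)) = -0.194571
x=0.560000, u=-0.194571:
  k1 = f(0.560000, -0.194571) = -1.319411
  k2 = f(0.840000, -0.564007) = -1.223358
  u ← -0.194571 + (0.28/2)·(-1.319411 + (-1.223358)) = -0.550559
u(0.84) ≈ -0.5506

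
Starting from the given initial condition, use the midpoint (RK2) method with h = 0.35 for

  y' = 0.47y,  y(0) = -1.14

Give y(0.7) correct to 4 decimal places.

-1.5820

Midpoint: k1 = f(s_n, y_n); k2 = f(s_n + h/2, y_n + (h/2)·k1); y_{n+1} = y_n + h·k2.
s=0.000000, y=-1.140000:
  k1 = f(0.000000, -1.140000) = -0.535800
  k2 = f(0.175000, -1.233765) = -0.579870
  y ← -1.140000 + 0.35·(-0.579870) = -1.342954
s=0.350000, y=-1.342954:
  k1 = f(0.350000, -1.342954) = -0.631189
  k2 = f(0.525000, -1.453412) = -0.683104
  y ← -1.342954 + 0.35·(-0.683104) = -1.582041
y(0.7) ≈ -1.5820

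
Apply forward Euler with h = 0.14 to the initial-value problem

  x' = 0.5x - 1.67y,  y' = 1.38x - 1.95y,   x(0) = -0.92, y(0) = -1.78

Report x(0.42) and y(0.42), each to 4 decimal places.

-0.0065, -0.9087

Euler on (x,y): x_{n+1} = x_n + h·x', y_{n+1} = y_n + h·y'.
0.000000: (-0.920000, -1.780000); f=(2.512600, 2.201400) → (-0.568236, -1.471804)
0.140000: (-0.568236, -1.471804); f=(2.173795, 2.085852) → (-0.263905, -1.179785)
0.280000: (-0.263905, -1.179785); f=(1.838288, 1.936392) → (-0.006544, -0.908690)
(x(0.42), y(0.42)) ≈ (-0.0065, -0.9087)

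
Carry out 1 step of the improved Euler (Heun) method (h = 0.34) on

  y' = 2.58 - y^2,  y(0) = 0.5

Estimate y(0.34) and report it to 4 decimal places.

Heun: k1 = f(s_n, y_n); k2 = f(s_n + h, y_n + h·k1); y_{n+1} = y_n + (h/2)·(k1 + k2).
s=0.000000, y=0.500000:
  k1 = f(0.000000, 0.500000) = 2.330000
  k2 = f(0.340000, 1.292200) = 0.910219
  y ← 0.500000 + (0.34/2)·(2.330000 + 0.910219) = 1.050837
y(0.34) ≈ 1.0508

1.0508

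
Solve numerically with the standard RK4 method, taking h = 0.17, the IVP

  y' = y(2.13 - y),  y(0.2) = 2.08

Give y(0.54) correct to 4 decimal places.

2.1055

RK4: k1 = f(t_n, y_n); k2 = f(t_n + h/2, y_n + (h/2)·k1); k3 = f(t_n + h/2, y_n + (h/2)·k2); k4 = f(t_n + h, y_n + h·k3); y_{n+1} = y_n + (h/6)·(k1 + 2k2 + 2k3 + k4).
t=0.200000, y=2.080000:
  k1 = f(0.200000, 2.080000) = 0.104000
  k2 = f(0.285000, 2.088840) = 0.085977
  k3 = f(0.285000, 2.087308) = 0.089111
  k4 = f(0.370000, 2.095149) = 0.073018
  y ← 2.080000 + (0.17/6)·(k1 + 2k2 + 2k3 + k4) = 2.094937
t=0.370000, y=2.094937:
  k1 = f(0.370000, 2.094937) = 0.073454
  k2 = f(0.455000, 2.101181) = 0.060554
  k3 = f(0.455000, 2.100084) = 0.062826
  k4 = f(0.540000, 2.105618) = 0.051340
  y ← 2.094937 + (0.17/6)·(k1 + 2k2 + 2k3 + k4) = 2.105465
y(0.54) ≈ 2.1055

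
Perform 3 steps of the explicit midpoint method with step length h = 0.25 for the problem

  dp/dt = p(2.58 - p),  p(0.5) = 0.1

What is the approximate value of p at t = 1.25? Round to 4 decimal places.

0.5389

Midpoint: k1 = f(t_n, p_n); k2 = f(t_n + h/2, p_n + (h/2)·k1); p_{n+1} = p_n + h·k2.
t=0.500000, p=0.100000:
  k1 = f(0.500000, 0.100000) = 0.248000
  k2 = f(0.625000, 0.131000) = 0.320819
  p ← 0.100000 + 0.25·0.320819 = 0.180205
t=0.750000, p=0.180205:
  k1 = f(0.750000, 0.180205) = 0.432455
  k2 = f(0.875000, 0.234262) = 0.549516
  p ← 0.180205 + 0.25·0.549516 = 0.317584
t=1.000000, p=0.317584:
  k1 = f(1.000000, 0.317584) = 0.718507
  k2 = f(1.125000, 0.407397) = 0.885112
  p ← 0.317584 + 0.25·0.885112 = 0.538862
p(1.25) ≈ 0.5389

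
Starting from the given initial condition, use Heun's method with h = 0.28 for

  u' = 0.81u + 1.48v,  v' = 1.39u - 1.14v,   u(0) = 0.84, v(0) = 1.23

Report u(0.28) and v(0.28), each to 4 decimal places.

Heun on (u,v): k1 = f(s_n, state_n); k2 = f(s_n + h, state_n + h·k1); state_{n+1} = state_n + (h/2)·(k1 + k2).
0.000000: (0.840000, 1.230000)
  k1 = (2.500800, -0.234600)
  predictor → (1.540224, 1.164312)
  k2 = (2.970763, 0.813596)
  → (1.606019, 1.311059)
(u(0.28), v(0.28)) ≈ (1.6060, 1.3111)

1.6060, 1.3111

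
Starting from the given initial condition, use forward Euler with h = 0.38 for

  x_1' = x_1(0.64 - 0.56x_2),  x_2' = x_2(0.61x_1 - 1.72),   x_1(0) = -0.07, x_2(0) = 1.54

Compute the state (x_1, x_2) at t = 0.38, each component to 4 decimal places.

Euler on (x_1,x_2): x_1_{n+1} = x_1_n + h·x_1', x_2_{n+1} = x_2_n + h·x_2'.
0.000000: (-0.070000, 1.540000); f=(0.015568, -2.714558) → (-0.064084, 0.508468)
(x_1(0.38), x_2(0.38)) ≈ (-0.0641, 0.5085)

-0.0641, 0.5085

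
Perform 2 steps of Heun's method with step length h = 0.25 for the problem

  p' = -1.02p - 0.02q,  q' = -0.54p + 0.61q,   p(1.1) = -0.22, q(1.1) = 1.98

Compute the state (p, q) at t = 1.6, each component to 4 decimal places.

-0.1515, 2.7408

Heun on (p,q): k1 = f(t_n, state_n); k2 = f(t_n + h, state_n + h·k1); state_{n+1} = state_n + (h/2)·(k1 + k2).
1.100000: (-0.220000, 1.980000)
  k1 = (0.184800, 1.326600)
  predictor → (-0.173800, 2.311650)
  k2 = (0.131043, 1.503959)
  → (-0.180520, 2.333820)
1.350000: (-0.180520, 2.333820)
  k1 = (0.137454, 1.521111)
  predictor → (-0.146156, 2.714097)
  k2 = (0.094797, 1.734524)
  → (-0.151488, 2.740774)
(p(1.6), q(1.6)) ≈ (-0.1515, 2.7408)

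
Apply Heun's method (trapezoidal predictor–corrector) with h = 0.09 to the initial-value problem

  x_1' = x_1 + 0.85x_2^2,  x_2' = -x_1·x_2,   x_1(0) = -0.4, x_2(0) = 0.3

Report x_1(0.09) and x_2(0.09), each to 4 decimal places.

-0.4302, 0.3114

Heun on (x_1,x_2): k1 = f(t_n, state_n); k2 = f(t_n + h, state_n + h·k1); state_{n+1} = state_n + (h/2)·(k1 + k2).
0.000000: (-0.400000, 0.300000)
  k1 = (-0.323500, 0.120000)
  predictor → (-0.429115, 0.310800)
  k2 = (-0.347008, 0.133369)
  → (-0.430173, 0.311402)
(x_1(0.09), x_2(0.09)) ≈ (-0.4302, 0.3114)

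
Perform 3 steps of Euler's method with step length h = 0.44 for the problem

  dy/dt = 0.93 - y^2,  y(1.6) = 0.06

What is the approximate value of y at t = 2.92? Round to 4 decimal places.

Euler: y_{n+1} = y_n + h·f(t_n, y_n).
t=1.600000, y=0.060000: f=0.926400 → y ← 0.060000 + 0.44·0.926400 = 0.467616
t=2.040000, y=0.467616: f=0.711335 → y ← 0.467616 + 0.44·0.711335 = 0.780604
t=2.480000, y=0.780604: f=0.320658 → y ← 0.780604 + 0.44·0.320658 = 0.921693
y(2.92) ≈ 0.9217

0.9217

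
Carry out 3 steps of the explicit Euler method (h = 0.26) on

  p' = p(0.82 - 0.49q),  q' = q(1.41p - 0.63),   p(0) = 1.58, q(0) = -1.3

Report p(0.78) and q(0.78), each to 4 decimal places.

5.0347, -5.9934

Euler on (p,q): p_{n+1} = p_n + h·p', q_{n+1} = q_n + h·q'.
0.000000: (1.580000, -1.300000); f=(2.302060, -2.077140) → (2.178536, -1.840056)
0.260000: (2.178536, -1.840056); f=(3.750627, -4.492930) → (3.153699, -3.008218)
0.520000: (3.153699, -3.008218); f=(7.234670, -11.481512) → (5.034713, -5.993412)
(p(0.78), q(0.78)) ≈ (5.0347, -5.9934)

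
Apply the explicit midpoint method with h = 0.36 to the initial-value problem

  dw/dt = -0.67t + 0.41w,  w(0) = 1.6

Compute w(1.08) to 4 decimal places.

2.0412

Midpoint: k1 = f(t_n, w_n); k2 = f(t_n + h/2, w_n + (h/2)·k1); w_{n+1} = w_n + h·k2.
t=0.000000, w=1.600000:
  k1 = f(0.000000, 1.600000) = 0.656000
  k2 = f(0.180000, 1.718080) = 0.583813
  w ← 1.600000 + 0.36·0.583813 = 1.810173
t=0.360000, w=1.810173:
  k1 = f(0.360000, 1.810173) = 0.500971
  k2 = f(0.540000, 1.900347) = 0.417342
  w ← 1.810173 + 0.36·0.417342 = 1.960416
t=0.720000, w=1.960416:
  k1 = f(0.720000, 1.960416) = 0.321371
  k2 = f(0.900000, 2.018263) = 0.224488
  w ← 1.960416 + 0.36·0.224488 = 2.041231
w(1.08) ≈ 2.0412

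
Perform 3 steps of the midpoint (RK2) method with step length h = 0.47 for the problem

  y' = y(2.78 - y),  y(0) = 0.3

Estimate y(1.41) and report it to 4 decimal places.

2.3513

Midpoint: k1 = f(t_n, y_n); k2 = f(t_n + h/2, y_n + (h/2)·k1); y_{n+1} = y_n + h·k2.
t=0.000000, y=0.300000:
  k1 = f(0.000000, 0.300000) = 0.744000
  k2 = f(0.235000, 0.474840) = 1.094582
  y ← 0.300000 + 0.47·1.094582 = 0.814454
t=0.470000, y=0.814454:
  k1 = f(0.470000, 0.814454) = 1.600846
  k2 = f(0.705000, 1.190653) = 1.892361
  y ← 0.814454 + 0.47·1.892361 = 1.703863
t=0.940000, y=1.703863:
  k1 = f(0.940000, 1.703863) = 1.833590
  k2 = f(1.175000, 2.134757) = 1.377437
  y ← 1.703863 + 0.47·1.377437 = 2.351259
y(1.41) ≈ 2.3513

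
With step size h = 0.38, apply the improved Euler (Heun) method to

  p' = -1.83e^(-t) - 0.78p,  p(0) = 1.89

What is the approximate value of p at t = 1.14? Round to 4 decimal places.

Heun: k1 = f(t_n, p_n); k2 = f(t_n + h, p_n + h·k1); p_{n+1} = p_n + (h/2)·(k1 + k2).
t=0.000000, p=1.890000:
  k1 = f(0.000000, 1.890000) = -3.304200
  k2 = f(0.380000, 0.634404) = -1.746301
  p ← 1.890000 + (0.38/2)·(-3.304200 + (-1.746301)) = 0.930405
t=0.380000, p=0.930405:
  k1 = f(0.380000, 0.930405) = -1.977182
  k2 = f(0.760000, 0.179076) = -0.995508
  p ← 0.930405 + (0.38/2)·(-1.977182 + (-0.995508)) = 0.365594
t=0.760000, p=0.365594:
  k1 = f(0.760000, 0.365594) = -1.140993
  k2 = f(1.140000, -0.067984) = -0.532242
  p ← 0.365594 + (0.38/2)·(-1.140993 + (-0.532242)) = 0.047679
p(1.14) ≈ 0.0477

0.0477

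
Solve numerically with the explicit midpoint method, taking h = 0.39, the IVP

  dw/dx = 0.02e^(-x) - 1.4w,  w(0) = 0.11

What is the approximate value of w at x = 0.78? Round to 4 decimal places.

0.0455

Midpoint: k1 = f(x_n, w_n); k2 = f(x_n + h/2, w_n + (h/2)·k1); w_{n+1} = w_n + h·k2.
x=0.000000, w=0.110000:
  k1 = f(0.000000, 0.110000) = -0.134000
  k2 = f(0.195000, 0.083870) = -0.100961
  w ← 0.110000 + 0.39·(-0.100961) = 0.070625
x=0.390000, w=0.070625:
  k1 = f(0.390000, 0.070625) = -0.085334
  k2 = f(0.585000, 0.053985) = -0.064437
  w ← 0.070625 + 0.39·(-0.064437) = 0.045495
w(0.78) ≈ 0.0455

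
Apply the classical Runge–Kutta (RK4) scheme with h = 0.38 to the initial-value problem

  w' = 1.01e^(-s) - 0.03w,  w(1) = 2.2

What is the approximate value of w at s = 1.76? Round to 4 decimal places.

2.3457

RK4: k1 = f(s_n, w_n); k2 = f(s_n + h/2, w_n + (h/2)·k1); k3 = f(s_n + h/2, w_n + (h/2)·k2); k4 = f(s_n + h, w_n + h·k3); w_{n+1} = w_n + (h/6)·(k1 + 2k2 + 2k3 + k4).
s=1.000000, w=2.200000:
  k1 = f(1.000000, 2.200000) = 0.305558
  k2 = f(1.190000, 2.258056) = 0.239522
  k3 = f(1.190000, 2.245509) = 0.239898
  k4 = f(1.380000, 2.291161) = 0.185359
  w ← 2.200000 + (0.38/6)·(k1 + 2k2 + 2k3 + k4) = 2.291818
s=1.380000, w=2.291818:
  k1 = f(1.380000, 2.291818) = 0.185340
  k2 = f(1.570000, 2.327033) = 0.140315
  k3 = f(1.570000, 2.318478) = 0.140571
  k4 = f(1.760000, 2.345235) = 0.103408
  w ← 2.291818 + (0.38/6)·(k1 + 2k2 + 2k3 + k4) = 2.345684
w(1.76) ≈ 2.3457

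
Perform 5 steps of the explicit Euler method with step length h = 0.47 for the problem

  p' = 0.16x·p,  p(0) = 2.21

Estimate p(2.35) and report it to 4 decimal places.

Euler: p_{n+1} = p_n + h·f(x_n, p_n).
x=0.000000, p=2.210000: f=0.000000 → p ← 2.210000 + 0.47·0.000000 = 2.210000
x=0.470000, p=2.210000: f=0.166192 → p ← 2.210000 + 0.47·0.166192 = 2.288110
x=0.940000, p=2.288110: f=0.344132 → p ← 2.288110 + 0.47·0.344132 = 2.449852
x=1.410000, p=2.449852: f=0.552687 → p ← 2.449852 + 0.47·0.552687 = 2.709615
x=1.880000, p=2.709615: f=0.815052 → p ← 2.709615 + 0.47·0.815052 = 3.092689
p(2.35) ≈ 3.0927

3.0927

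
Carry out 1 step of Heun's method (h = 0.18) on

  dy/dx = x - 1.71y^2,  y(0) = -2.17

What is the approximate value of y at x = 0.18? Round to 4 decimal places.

-4.8946

Heun: k1 = f(x_n, y_n); k2 = f(x_n + h, y_n + h·k1); y_{n+1} = y_n + (h/2)·(k1 + k2).
x=0.000000, y=-2.170000:
  k1 = f(0.000000, -2.170000) = -8.052219
  k2 = f(0.180000, -3.619399) = -22.221089
  y ← -2.170000 + (0.18/2)·(-8.052219 + (-22.221089)) = -4.894598
y(0.18) ≈ -4.8946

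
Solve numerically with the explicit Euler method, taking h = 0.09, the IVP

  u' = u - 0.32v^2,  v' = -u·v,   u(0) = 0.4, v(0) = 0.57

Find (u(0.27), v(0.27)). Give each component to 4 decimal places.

Euler on (u,v): u_{n+1} = u_n + h·u', v_{n+1} = v_n + h·v'.
0.000000: (0.400000, 0.570000); f=(0.296032, -0.228000) → (0.426643, 0.549480)
0.090000: (0.426643, 0.549480); f=(0.330026, -0.234432) → (0.456345, 0.528381)
0.180000: (0.456345, 0.528381); f=(0.367005, -0.241124) → (0.489376, 0.506680)
(u(0.27), v(0.27)) ≈ (0.4894, 0.5067)

0.4894, 0.5067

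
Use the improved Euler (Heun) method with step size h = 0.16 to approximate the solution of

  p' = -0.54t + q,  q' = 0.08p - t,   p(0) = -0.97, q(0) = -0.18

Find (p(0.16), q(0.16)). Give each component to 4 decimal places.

Heun on (p,q): k1 = f(t_n, state_n); k2 = f(t_n + h, state_n + h·k1); state_{n+1} = state_n + (h/2)·(k1 + k2).
0.000000: (-0.970000, -0.180000)
  k1 = (-0.180000, -0.077600)
  predictor → (-0.998800, -0.192416)
  k2 = (-0.278816, -0.239904)
  → (-1.006705, -0.205400)
(p(0.16), q(0.16)) ≈ (-1.0067, -0.2054)

-1.0067, -0.2054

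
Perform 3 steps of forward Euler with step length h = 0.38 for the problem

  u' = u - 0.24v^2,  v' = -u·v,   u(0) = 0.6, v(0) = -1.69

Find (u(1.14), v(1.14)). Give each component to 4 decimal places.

Euler on (u,v): u_{n+1} = u_n + h·u', v_{n+1} = v_n + h·v'.
0.000000: (0.600000, -1.690000); f=(-0.085464, 1.014000) → (0.567524, -1.304680)
0.380000: (0.567524, -1.304680); f=(0.158998, 0.740437) → (0.627943, -1.023314)
0.760000: (0.627943, -1.023314); f=(0.376622, 0.642583) → (0.771059, -0.779133)
(u(1.14), v(1.14)) ≈ (0.7711, -0.7791)

0.7711, -0.7791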